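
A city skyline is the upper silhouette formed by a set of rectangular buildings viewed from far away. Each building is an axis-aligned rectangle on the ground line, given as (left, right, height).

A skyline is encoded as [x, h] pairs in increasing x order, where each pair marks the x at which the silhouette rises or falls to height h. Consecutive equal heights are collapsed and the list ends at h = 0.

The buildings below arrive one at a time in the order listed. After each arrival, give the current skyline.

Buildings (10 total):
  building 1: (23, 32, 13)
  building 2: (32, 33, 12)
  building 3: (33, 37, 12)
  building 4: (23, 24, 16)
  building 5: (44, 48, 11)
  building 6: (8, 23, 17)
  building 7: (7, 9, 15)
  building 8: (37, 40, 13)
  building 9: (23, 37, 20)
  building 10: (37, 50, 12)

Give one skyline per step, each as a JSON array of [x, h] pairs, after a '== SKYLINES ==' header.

== SKYLINES ==
[[23,13],[32,0]]
[[23,13],[32,12],[33,0]]
[[23,13],[32,12],[37,0]]
[[23,16],[24,13],[32,12],[37,0]]
[[23,16],[24,13],[32,12],[37,0],[44,11],[48,0]]
[[8,17],[23,16],[24,13],[32,12],[37,0],[44,11],[48,0]]
[[7,15],[8,17],[23,16],[24,13],[32,12],[37,0],[44,11],[48,0]]
[[7,15],[8,17],[23,16],[24,13],[32,12],[37,13],[40,0],[44,11],[48,0]]
[[7,15],[8,17],[23,20],[37,13],[40,0],[44,11],[48,0]]
[[7,15],[8,17],[23,20],[37,13],[40,12],[50,0]]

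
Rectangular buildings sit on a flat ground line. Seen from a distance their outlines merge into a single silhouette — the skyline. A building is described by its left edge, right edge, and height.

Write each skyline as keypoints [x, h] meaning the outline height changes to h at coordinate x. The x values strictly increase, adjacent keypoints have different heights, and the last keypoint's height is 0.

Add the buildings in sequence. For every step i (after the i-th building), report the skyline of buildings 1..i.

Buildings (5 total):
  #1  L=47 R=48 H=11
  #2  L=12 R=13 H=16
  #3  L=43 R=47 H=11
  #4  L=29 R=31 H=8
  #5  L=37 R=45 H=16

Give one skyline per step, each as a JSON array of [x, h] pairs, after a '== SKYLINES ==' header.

== SKYLINES ==
[[47,11],[48,0]]
[[12,16],[13,0],[47,11],[48,0]]
[[12,16],[13,0],[43,11],[48,0]]
[[12,16],[13,0],[29,8],[31,0],[43,11],[48,0]]
[[12,16],[13,0],[29,8],[31,0],[37,16],[45,11],[48,0]]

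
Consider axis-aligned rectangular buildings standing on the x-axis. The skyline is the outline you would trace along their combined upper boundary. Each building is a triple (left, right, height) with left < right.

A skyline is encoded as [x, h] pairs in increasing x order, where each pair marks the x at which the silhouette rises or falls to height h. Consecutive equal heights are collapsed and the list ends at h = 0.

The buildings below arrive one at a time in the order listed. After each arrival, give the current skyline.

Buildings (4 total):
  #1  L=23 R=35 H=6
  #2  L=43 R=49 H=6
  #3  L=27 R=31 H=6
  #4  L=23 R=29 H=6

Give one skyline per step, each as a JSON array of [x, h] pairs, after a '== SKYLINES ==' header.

== SKYLINES ==
[[23,6],[35,0]]
[[23,6],[35,0],[43,6],[49,0]]
[[23,6],[35,0],[43,6],[49,0]]
[[23,6],[35,0],[43,6],[49,0]]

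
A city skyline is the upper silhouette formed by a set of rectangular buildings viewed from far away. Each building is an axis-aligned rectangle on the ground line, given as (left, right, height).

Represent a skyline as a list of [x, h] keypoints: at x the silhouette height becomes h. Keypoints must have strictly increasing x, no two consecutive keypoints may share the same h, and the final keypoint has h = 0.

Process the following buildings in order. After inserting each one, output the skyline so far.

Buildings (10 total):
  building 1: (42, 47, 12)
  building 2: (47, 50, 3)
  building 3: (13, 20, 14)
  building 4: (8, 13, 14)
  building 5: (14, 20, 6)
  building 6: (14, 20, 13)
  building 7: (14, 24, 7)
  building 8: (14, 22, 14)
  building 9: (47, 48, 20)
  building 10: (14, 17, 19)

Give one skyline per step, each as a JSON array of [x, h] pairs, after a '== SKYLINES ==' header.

== SKYLINES ==
[[42,12],[47,0]]
[[42,12],[47,3],[50,0]]
[[13,14],[20,0],[42,12],[47,3],[50,0]]
[[8,14],[20,0],[42,12],[47,3],[50,0]]
[[8,14],[20,0],[42,12],[47,3],[50,0]]
[[8,14],[20,0],[42,12],[47,3],[50,0]]
[[8,14],[20,7],[24,0],[42,12],[47,3],[50,0]]
[[8,14],[22,7],[24,0],[42,12],[47,3],[50,0]]
[[8,14],[22,7],[24,0],[42,12],[47,20],[48,3],[50,0]]
[[8,14],[14,19],[17,14],[22,7],[24,0],[42,12],[47,20],[48,3],[50,0]]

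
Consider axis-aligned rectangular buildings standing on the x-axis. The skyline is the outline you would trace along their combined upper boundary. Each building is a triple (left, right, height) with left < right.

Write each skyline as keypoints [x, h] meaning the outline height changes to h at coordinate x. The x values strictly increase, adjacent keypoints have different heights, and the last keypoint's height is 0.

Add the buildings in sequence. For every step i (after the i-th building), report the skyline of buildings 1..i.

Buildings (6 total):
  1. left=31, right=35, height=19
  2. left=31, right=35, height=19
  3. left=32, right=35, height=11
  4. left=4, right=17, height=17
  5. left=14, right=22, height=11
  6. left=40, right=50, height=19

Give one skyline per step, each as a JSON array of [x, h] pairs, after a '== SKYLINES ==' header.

== SKYLINES ==
[[31,19],[35,0]]
[[31,19],[35,0]]
[[31,19],[35,0]]
[[4,17],[17,0],[31,19],[35,0]]
[[4,17],[17,11],[22,0],[31,19],[35,0]]
[[4,17],[17,11],[22,0],[31,19],[35,0],[40,19],[50,0]]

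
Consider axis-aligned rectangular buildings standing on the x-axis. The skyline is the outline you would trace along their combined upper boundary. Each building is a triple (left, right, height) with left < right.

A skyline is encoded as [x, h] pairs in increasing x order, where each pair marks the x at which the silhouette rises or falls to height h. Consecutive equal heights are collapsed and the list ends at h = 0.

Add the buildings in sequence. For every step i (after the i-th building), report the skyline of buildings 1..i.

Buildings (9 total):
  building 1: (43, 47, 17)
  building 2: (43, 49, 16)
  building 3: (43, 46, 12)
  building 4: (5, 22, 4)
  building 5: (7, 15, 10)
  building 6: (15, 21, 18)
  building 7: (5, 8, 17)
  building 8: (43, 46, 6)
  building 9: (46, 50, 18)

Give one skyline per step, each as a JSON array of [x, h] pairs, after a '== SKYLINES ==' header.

== SKYLINES ==
[[43,17],[47,0]]
[[43,17],[47,16],[49,0]]
[[43,17],[47,16],[49,0]]
[[5,4],[22,0],[43,17],[47,16],[49,0]]
[[5,4],[7,10],[15,4],[22,0],[43,17],[47,16],[49,0]]
[[5,4],[7,10],[15,18],[21,4],[22,0],[43,17],[47,16],[49,0]]
[[5,17],[8,10],[15,18],[21,4],[22,0],[43,17],[47,16],[49,0]]
[[5,17],[8,10],[15,18],[21,4],[22,0],[43,17],[47,16],[49,0]]
[[5,17],[8,10],[15,18],[21,4],[22,0],[43,17],[46,18],[50,0]]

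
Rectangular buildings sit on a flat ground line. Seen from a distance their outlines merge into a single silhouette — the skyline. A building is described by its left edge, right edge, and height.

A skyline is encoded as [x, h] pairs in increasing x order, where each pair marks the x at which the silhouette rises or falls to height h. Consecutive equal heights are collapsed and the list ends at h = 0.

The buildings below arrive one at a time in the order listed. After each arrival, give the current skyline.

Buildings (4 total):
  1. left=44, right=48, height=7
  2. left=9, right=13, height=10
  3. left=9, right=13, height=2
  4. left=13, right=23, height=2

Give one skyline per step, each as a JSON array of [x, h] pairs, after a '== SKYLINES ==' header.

== SKYLINES ==
[[44,7],[48,0]]
[[9,10],[13,0],[44,7],[48,0]]
[[9,10],[13,0],[44,7],[48,0]]
[[9,10],[13,2],[23,0],[44,7],[48,0]]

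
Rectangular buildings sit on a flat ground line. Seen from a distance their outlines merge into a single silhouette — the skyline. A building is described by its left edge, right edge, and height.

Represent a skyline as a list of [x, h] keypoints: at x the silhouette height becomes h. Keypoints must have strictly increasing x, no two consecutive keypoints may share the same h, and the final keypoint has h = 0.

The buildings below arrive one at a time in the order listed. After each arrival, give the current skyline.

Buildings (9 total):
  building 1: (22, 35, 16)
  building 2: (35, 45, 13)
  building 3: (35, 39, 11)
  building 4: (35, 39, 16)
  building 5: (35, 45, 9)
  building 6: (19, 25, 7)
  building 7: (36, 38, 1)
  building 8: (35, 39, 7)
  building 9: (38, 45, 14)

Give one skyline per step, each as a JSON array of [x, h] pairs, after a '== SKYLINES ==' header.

== SKYLINES ==
[[22,16],[35,0]]
[[22,16],[35,13],[45,0]]
[[22,16],[35,13],[45,0]]
[[22,16],[39,13],[45,0]]
[[22,16],[39,13],[45,0]]
[[19,7],[22,16],[39,13],[45,0]]
[[19,7],[22,16],[39,13],[45,0]]
[[19,7],[22,16],[39,13],[45,0]]
[[19,7],[22,16],[39,14],[45,0]]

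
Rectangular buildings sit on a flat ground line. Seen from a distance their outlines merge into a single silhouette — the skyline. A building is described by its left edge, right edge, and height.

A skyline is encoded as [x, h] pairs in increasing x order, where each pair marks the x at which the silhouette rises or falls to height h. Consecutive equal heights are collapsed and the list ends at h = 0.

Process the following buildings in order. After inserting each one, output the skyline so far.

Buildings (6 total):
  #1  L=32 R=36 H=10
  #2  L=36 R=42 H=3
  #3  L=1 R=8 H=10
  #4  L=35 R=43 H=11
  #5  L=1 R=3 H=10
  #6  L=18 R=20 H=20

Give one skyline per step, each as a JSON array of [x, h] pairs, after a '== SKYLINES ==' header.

== SKYLINES ==
[[32,10],[36,0]]
[[32,10],[36,3],[42,0]]
[[1,10],[8,0],[32,10],[36,3],[42,0]]
[[1,10],[8,0],[32,10],[35,11],[43,0]]
[[1,10],[8,0],[32,10],[35,11],[43,0]]
[[1,10],[8,0],[18,20],[20,0],[32,10],[35,11],[43,0]]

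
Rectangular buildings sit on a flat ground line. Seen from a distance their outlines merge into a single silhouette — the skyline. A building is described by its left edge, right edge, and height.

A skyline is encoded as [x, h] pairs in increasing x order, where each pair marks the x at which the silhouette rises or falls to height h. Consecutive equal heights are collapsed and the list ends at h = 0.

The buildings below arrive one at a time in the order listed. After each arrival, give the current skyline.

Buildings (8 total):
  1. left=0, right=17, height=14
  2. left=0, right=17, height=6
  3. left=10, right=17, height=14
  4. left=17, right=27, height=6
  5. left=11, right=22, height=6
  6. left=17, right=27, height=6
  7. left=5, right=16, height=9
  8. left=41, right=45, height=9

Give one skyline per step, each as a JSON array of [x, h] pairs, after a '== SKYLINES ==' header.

== SKYLINES ==
[[0,14],[17,0]]
[[0,14],[17,0]]
[[0,14],[17,0]]
[[0,14],[17,6],[27,0]]
[[0,14],[17,6],[27,0]]
[[0,14],[17,6],[27,0]]
[[0,14],[17,6],[27,0]]
[[0,14],[17,6],[27,0],[41,9],[45,0]]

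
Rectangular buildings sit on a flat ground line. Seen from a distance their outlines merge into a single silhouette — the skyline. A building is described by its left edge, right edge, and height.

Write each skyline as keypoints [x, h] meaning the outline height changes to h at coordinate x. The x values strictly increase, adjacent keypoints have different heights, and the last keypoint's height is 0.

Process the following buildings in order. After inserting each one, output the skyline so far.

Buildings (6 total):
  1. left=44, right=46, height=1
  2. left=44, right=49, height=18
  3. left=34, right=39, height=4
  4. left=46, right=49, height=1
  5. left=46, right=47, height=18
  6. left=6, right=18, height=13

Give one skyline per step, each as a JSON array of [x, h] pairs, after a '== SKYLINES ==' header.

== SKYLINES ==
[[44,1],[46,0]]
[[44,18],[49,0]]
[[34,4],[39,0],[44,18],[49,0]]
[[34,4],[39,0],[44,18],[49,0]]
[[34,4],[39,0],[44,18],[49,0]]
[[6,13],[18,0],[34,4],[39,0],[44,18],[49,0]]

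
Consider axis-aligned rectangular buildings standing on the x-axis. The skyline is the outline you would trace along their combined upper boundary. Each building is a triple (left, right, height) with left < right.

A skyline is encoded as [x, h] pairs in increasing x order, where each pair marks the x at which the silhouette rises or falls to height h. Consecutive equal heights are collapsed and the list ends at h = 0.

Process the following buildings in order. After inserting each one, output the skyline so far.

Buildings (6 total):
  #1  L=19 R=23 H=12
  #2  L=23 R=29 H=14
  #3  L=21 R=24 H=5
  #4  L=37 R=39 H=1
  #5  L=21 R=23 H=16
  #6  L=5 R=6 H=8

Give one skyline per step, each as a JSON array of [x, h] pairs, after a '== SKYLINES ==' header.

== SKYLINES ==
[[19,12],[23,0]]
[[19,12],[23,14],[29,0]]
[[19,12],[23,14],[29,0]]
[[19,12],[23,14],[29,0],[37,1],[39,0]]
[[19,12],[21,16],[23,14],[29,0],[37,1],[39,0]]
[[5,8],[6,0],[19,12],[21,16],[23,14],[29,0],[37,1],[39,0]]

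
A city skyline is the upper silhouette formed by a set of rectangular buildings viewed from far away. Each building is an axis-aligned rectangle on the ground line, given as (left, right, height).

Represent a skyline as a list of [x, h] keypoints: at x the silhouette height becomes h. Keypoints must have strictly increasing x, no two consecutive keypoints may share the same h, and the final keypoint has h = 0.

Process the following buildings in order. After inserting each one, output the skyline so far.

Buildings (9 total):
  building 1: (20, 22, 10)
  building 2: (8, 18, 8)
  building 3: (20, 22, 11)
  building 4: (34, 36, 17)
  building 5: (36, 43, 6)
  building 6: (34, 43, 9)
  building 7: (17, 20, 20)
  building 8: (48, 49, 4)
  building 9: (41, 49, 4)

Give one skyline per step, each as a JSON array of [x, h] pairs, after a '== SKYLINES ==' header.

== SKYLINES ==
[[20,10],[22,0]]
[[8,8],[18,0],[20,10],[22,0]]
[[8,8],[18,0],[20,11],[22,0]]
[[8,8],[18,0],[20,11],[22,0],[34,17],[36,0]]
[[8,8],[18,0],[20,11],[22,0],[34,17],[36,6],[43,0]]
[[8,8],[18,0],[20,11],[22,0],[34,17],[36,9],[43,0]]
[[8,8],[17,20],[20,11],[22,0],[34,17],[36,9],[43,0]]
[[8,8],[17,20],[20,11],[22,0],[34,17],[36,9],[43,0],[48,4],[49,0]]
[[8,8],[17,20],[20,11],[22,0],[34,17],[36,9],[43,4],[49,0]]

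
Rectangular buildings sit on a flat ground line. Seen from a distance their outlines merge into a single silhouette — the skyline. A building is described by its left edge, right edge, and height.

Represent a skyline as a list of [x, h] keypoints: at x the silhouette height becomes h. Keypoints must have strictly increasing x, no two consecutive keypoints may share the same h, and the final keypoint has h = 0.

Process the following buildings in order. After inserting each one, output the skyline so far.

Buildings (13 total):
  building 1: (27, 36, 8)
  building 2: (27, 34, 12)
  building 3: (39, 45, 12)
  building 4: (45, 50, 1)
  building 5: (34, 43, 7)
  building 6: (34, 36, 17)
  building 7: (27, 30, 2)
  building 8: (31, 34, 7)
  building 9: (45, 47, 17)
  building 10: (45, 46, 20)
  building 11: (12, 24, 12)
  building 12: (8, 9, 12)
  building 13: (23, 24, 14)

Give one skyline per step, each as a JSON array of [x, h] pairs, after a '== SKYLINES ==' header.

== SKYLINES ==
[[27,8],[36,0]]
[[27,12],[34,8],[36,0]]
[[27,12],[34,8],[36,0],[39,12],[45,0]]
[[27,12],[34,8],[36,0],[39,12],[45,1],[50,0]]
[[27,12],[34,8],[36,7],[39,12],[45,1],[50,0]]
[[27,12],[34,17],[36,7],[39,12],[45,1],[50,0]]
[[27,12],[34,17],[36,7],[39,12],[45,1],[50,0]]
[[27,12],[34,17],[36,7],[39,12],[45,1],[50,0]]
[[27,12],[34,17],[36,7],[39,12],[45,17],[47,1],[50,0]]
[[27,12],[34,17],[36,7],[39,12],[45,20],[46,17],[47,1],[50,0]]
[[12,12],[24,0],[27,12],[34,17],[36,7],[39,12],[45,20],[46,17],[47,1],[50,0]]
[[8,12],[9,0],[12,12],[24,0],[27,12],[34,17],[36,7],[39,12],[45,20],[46,17],[47,1],[50,0]]
[[8,12],[9,0],[12,12],[23,14],[24,0],[27,12],[34,17],[36,7],[39,12],[45,20],[46,17],[47,1],[50,0]]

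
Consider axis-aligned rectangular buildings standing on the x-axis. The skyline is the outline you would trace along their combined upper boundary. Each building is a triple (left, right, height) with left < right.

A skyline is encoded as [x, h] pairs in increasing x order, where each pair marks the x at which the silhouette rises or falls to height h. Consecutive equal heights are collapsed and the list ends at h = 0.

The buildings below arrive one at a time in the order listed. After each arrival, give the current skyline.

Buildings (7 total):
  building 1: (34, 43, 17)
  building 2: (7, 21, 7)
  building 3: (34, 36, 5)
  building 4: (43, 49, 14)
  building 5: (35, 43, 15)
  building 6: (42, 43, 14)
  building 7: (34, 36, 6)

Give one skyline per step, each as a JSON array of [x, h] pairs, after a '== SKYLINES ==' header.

== SKYLINES ==
[[34,17],[43,0]]
[[7,7],[21,0],[34,17],[43,0]]
[[7,7],[21,0],[34,17],[43,0]]
[[7,7],[21,0],[34,17],[43,14],[49,0]]
[[7,7],[21,0],[34,17],[43,14],[49,0]]
[[7,7],[21,0],[34,17],[43,14],[49,0]]
[[7,7],[21,0],[34,17],[43,14],[49,0]]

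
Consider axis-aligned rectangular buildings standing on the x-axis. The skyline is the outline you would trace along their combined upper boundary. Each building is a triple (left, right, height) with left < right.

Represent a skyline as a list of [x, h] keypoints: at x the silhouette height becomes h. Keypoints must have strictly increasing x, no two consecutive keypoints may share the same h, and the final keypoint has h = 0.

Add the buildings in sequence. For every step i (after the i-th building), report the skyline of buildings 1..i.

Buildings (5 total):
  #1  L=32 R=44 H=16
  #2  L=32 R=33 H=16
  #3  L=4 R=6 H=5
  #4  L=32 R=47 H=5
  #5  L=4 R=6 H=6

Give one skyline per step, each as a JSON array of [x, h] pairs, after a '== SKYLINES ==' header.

== SKYLINES ==
[[32,16],[44,0]]
[[32,16],[44,0]]
[[4,5],[6,0],[32,16],[44,0]]
[[4,5],[6,0],[32,16],[44,5],[47,0]]
[[4,6],[6,0],[32,16],[44,5],[47,0]]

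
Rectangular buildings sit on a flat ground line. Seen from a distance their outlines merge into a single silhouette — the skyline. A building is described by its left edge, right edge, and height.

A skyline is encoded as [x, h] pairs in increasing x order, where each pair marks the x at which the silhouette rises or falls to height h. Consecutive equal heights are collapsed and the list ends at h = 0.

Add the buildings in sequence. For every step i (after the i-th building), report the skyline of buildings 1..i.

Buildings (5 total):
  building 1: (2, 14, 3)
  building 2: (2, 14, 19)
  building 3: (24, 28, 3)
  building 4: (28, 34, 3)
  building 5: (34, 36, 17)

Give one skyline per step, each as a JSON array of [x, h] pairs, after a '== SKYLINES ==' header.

== SKYLINES ==
[[2,3],[14,0]]
[[2,19],[14,0]]
[[2,19],[14,0],[24,3],[28,0]]
[[2,19],[14,0],[24,3],[34,0]]
[[2,19],[14,0],[24,3],[34,17],[36,0]]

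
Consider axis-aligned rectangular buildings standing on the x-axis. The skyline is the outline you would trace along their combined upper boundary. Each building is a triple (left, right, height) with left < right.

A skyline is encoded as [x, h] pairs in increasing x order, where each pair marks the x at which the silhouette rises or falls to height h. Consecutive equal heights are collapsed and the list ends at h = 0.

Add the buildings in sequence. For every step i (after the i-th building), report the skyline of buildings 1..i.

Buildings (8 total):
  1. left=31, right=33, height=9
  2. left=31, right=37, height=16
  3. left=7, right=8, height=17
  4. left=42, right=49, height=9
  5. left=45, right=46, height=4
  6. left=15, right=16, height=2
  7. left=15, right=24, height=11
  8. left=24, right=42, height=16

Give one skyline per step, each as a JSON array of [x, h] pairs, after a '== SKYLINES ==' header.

== SKYLINES ==
[[31,9],[33,0]]
[[31,16],[37,0]]
[[7,17],[8,0],[31,16],[37,0]]
[[7,17],[8,0],[31,16],[37,0],[42,9],[49,0]]
[[7,17],[8,0],[31,16],[37,0],[42,9],[49,0]]
[[7,17],[8,0],[15,2],[16,0],[31,16],[37,0],[42,9],[49,0]]
[[7,17],[8,0],[15,11],[24,0],[31,16],[37,0],[42,9],[49,0]]
[[7,17],[8,0],[15,11],[24,16],[42,9],[49,0]]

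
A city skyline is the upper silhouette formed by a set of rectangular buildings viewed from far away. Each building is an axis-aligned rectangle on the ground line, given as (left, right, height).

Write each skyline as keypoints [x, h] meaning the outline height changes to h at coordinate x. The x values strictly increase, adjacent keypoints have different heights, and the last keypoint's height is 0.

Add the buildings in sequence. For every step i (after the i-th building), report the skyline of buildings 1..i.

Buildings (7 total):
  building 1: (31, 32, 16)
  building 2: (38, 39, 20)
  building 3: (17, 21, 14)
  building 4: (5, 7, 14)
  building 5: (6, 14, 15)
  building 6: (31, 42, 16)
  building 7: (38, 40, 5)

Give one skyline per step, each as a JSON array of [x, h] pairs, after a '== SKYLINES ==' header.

== SKYLINES ==
[[31,16],[32,0]]
[[31,16],[32,0],[38,20],[39,0]]
[[17,14],[21,0],[31,16],[32,0],[38,20],[39,0]]
[[5,14],[7,0],[17,14],[21,0],[31,16],[32,0],[38,20],[39,0]]
[[5,14],[6,15],[14,0],[17,14],[21,0],[31,16],[32,0],[38,20],[39,0]]
[[5,14],[6,15],[14,0],[17,14],[21,0],[31,16],[38,20],[39,16],[42,0]]
[[5,14],[6,15],[14,0],[17,14],[21,0],[31,16],[38,20],[39,16],[42,0]]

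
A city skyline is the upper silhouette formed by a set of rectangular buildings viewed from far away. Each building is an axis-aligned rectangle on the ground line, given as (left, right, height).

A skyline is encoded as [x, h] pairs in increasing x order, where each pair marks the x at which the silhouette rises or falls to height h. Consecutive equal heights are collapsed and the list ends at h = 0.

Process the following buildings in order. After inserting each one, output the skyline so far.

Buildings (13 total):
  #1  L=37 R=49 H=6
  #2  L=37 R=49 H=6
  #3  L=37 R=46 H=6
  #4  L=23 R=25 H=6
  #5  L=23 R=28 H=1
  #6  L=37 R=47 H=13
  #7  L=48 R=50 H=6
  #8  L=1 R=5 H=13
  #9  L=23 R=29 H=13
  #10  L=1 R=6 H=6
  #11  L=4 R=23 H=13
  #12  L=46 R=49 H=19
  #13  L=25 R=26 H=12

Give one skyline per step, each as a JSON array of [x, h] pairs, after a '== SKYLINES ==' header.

== SKYLINES ==
[[37,6],[49,0]]
[[37,6],[49,0]]
[[37,6],[49,0]]
[[23,6],[25,0],[37,6],[49,0]]
[[23,6],[25,1],[28,0],[37,6],[49,0]]
[[23,6],[25,1],[28,0],[37,13],[47,6],[49,0]]
[[23,6],[25,1],[28,0],[37,13],[47,6],[50,0]]
[[1,13],[5,0],[23,6],[25,1],[28,0],[37,13],[47,6],[50,0]]
[[1,13],[5,0],[23,13],[29,0],[37,13],[47,6],[50,0]]
[[1,13],[5,6],[6,0],[23,13],[29,0],[37,13],[47,6],[50,0]]
[[1,13],[29,0],[37,13],[47,6],[50,0]]
[[1,13],[29,0],[37,13],[46,19],[49,6],[50,0]]
[[1,13],[29,0],[37,13],[46,19],[49,6],[50,0]]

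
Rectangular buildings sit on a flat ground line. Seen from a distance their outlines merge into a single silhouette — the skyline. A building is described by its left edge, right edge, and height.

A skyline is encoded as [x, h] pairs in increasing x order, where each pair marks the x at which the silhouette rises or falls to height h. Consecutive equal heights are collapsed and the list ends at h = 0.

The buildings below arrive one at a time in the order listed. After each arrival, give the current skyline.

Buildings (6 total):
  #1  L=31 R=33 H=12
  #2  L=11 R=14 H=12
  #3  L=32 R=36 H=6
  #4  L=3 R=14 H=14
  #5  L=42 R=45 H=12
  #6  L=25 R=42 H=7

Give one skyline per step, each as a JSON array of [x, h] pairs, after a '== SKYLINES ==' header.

== SKYLINES ==
[[31,12],[33,0]]
[[11,12],[14,0],[31,12],[33,0]]
[[11,12],[14,0],[31,12],[33,6],[36,0]]
[[3,14],[14,0],[31,12],[33,6],[36,0]]
[[3,14],[14,0],[31,12],[33,6],[36,0],[42,12],[45,0]]
[[3,14],[14,0],[25,7],[31,12],[33,7],[42,12],[45,0]]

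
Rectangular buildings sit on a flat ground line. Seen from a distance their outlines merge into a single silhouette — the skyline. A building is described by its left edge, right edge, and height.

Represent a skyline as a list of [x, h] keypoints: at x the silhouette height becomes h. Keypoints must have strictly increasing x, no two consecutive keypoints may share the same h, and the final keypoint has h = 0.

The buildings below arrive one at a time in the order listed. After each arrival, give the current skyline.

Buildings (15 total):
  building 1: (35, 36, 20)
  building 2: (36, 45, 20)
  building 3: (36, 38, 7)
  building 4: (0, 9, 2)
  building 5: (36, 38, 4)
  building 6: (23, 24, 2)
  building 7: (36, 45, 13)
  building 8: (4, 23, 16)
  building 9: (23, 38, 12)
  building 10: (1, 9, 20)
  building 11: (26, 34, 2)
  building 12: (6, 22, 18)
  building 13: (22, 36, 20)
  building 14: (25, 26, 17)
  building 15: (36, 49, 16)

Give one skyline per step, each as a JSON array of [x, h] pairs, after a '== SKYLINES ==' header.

== SKYLINES ==
[[35,20],[36,0]]
[[35,20],[45,0]]
[[35,20],[45,0]]
[[0,2],[9,0],[35,20],[45,0]]
[[0,2],[9,0],[35,20],[45,0]]
[[0,2],[9,0],[23,2],[24,0],[35,20],[45,0]]
[[0,2],[9,0],[23,2],[24,0],[35,20],[45,0]]
[[0,2],[4,16],[23,2],[24,0],[35,20],[45,0]]
[[0,2],[4,16],[23,12],[35,20],[45,0]]
[[0,2],[1,20],[9,16],[23,12],[35,20],[45,0]]
[[0,2],[1,20],[9,16],[23,12],[35,20],[45,0]]
[[0,2],[1,20],[9,18],[22,16],[23,12],[35,20],[45,0]]
[[0,2],[1,20],[9,18],[22,20],[45,0]]
[[0,2],[1,20],[9,18],[22,20],[45,0]]
[[0,2],[1,20],[9,18],[22,20],[45,16],[49,0]]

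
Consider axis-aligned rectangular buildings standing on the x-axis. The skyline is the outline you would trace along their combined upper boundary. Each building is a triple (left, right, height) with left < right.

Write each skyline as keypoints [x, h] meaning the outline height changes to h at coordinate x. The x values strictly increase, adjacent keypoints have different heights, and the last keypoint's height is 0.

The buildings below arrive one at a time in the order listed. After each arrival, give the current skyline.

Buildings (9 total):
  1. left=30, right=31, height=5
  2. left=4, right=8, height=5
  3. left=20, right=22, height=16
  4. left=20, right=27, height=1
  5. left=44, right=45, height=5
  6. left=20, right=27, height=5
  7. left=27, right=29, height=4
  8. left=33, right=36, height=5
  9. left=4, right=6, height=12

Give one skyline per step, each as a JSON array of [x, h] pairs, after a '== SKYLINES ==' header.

== SKYLINES ==
[[30,5],[31,0]]
[[4,5],[8,0],[30,5],[31,0]]
[[4,5],[8,0],[20,16],[22,0],[30,5],[31,0]]
[[4,5],[8,0],[20,16],[22,1],[27,0],[30,5],[31,0]]
[[4,5],[8,0],[20,16],[22,1],[27,0],[30,5],[31,0],[44,5],[45,0]]
[[4,5],[8,0],[20,16],[22,5],[27,0],[30,5],[31,0],[44,5],[45,0]]
[[4,5],[8,0],[20,16],[22,5],[27,4],[29,0],[30,5],[31,0],[44,5],[45,0]]
[[4,5],[8,0],[20,16],[22,5],[27,4],[29,0],[30,5],[31,0],[33,5],[36,0],[44,5],[45,0]]
[[4,12],[6,5],[8,0],[20,16],[22,5],[27,4],[29,0],[30,5],[31,0],[33,5],[36,0],[44,5],[45,0]]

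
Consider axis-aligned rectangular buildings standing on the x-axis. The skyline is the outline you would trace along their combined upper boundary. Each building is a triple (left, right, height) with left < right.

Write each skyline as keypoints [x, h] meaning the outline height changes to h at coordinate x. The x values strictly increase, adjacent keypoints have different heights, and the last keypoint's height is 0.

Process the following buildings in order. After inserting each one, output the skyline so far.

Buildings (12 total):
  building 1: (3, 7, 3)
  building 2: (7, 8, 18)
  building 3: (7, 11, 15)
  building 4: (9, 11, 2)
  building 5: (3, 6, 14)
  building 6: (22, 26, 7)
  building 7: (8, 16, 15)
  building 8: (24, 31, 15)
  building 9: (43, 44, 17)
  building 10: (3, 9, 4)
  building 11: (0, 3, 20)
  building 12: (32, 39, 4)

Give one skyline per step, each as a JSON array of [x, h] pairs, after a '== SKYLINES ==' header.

== SKYLINES ==
[[3,3],[7,0]]
[[3,3],[7,18],[8,0]]
[[3,3],[7,18],[8,15],[11,0]]
[[3,3],[7,18],[8,15],[11,0]]
[[3,14],[6,3],[7,18],[8,15],[11,0]]
[[3,14],[6,3],[7,18],[8,15],[11,0],[22,7],[26,0]]
[[3,14],[6,3],[7,18],[8,15],[16,0],[22,7],[26,0]]
[[3,14],[6,3],[7,18],[8,15],[16,0],[22,7],[24,15],[31,0]]
[[3,14],[6,3],[7,18],[8,15],[16,0],[22,7],[24,15],[31,0],[43,17],[44,0]]
[[3,14],[6,4],[7,18],[8,15],[16,0],[22,7],[24,15],[31,0],[43,17],[44,0]]
[[0,20],[3,14],[6,4],[7,18],[8,15],[16,0],[22,7],[24,15],[31,0],[43,17],[44,0]]
[[0,20],[3,14],[6,4],[7,18],[8,15],[16,0],[22,7],[24,15],[31,0],[32,4],[39,0],[43,17],[44,0]]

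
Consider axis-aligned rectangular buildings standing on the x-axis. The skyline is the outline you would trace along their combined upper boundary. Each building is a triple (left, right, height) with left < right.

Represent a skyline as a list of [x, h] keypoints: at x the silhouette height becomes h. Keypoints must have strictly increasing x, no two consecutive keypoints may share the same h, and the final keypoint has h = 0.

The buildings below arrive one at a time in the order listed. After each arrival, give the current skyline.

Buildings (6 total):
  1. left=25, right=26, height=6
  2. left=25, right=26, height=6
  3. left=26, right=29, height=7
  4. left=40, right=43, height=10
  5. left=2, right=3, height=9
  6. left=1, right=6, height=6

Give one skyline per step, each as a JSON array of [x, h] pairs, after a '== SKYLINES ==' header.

== SKYLINES ==
[[25,6],[26,0]]
[[25,6],[26,0]]
[[25,6],[26,7],[29,0]]
[[25,6],[26,7],[29,0],[40,10],[43,0]]
[[2,9],[3,0],[25,6],[26,7],[29,0],[40,10],[43,0]]
[[1,6],[2,9],[3,6],[6,0],[25,6],[26,7],[29,0],[40,10],[43,0]]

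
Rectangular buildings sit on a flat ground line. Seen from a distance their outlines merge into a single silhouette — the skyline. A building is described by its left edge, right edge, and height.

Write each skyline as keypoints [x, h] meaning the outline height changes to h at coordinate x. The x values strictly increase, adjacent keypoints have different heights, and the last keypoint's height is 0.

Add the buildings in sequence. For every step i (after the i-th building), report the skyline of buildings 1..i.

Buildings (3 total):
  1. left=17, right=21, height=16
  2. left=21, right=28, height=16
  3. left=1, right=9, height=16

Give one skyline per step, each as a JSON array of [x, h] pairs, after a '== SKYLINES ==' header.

== SKYLINES ==
[[17,16],[21,0]]
[[17,16],[28,0]]
[[1,16],[9,0],[17,16],[28,0]]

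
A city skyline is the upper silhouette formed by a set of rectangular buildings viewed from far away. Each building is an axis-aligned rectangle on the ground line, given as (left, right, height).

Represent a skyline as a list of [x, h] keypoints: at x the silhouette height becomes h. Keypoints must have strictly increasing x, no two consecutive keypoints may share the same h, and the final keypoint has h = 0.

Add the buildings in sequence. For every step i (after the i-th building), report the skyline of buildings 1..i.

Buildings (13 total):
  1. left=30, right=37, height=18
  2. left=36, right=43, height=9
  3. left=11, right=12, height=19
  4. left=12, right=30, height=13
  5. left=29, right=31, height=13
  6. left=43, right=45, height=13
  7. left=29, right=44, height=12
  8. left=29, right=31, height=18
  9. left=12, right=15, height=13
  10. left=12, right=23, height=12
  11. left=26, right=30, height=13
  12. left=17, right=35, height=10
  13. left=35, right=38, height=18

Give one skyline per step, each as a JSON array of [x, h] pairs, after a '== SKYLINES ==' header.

== SKYLINES ==
[[30,18],[37,0]]
[[30,18],[37,9],[43,0]]
[[11,19],[12,0],[30,18],[37,9],[43,0]]
[[11,19],[12,13],[30,18],[37,9],[43,0]]
[[11,19],[12,13],[30,18],[37,9],[43,0]]
[[11,19],[12,13],[30,18],[37,9],[43,13],[45,0]]
[[11,19],[12,13],[30,18],[37,12],[43,13],[45,0]]
[[11,19],[12,13],[29,18],[37,12],[43,13],[45,0]]
[[11,19],[12,13],[29,18],[37,12],[43,13],[45,0]]
[[11,19],[12,13],[29,18],[37,12],[43,13],[45,0]]
[[11,19],[12,13],[29,18],[37,12],[43,13],[45,0]]
[[11,19],[12,13],[29,18],[37,12],[43,13],[45,0]]
[[11,19],[12,13],[29,18],[38,12],[43,13],[45,0]]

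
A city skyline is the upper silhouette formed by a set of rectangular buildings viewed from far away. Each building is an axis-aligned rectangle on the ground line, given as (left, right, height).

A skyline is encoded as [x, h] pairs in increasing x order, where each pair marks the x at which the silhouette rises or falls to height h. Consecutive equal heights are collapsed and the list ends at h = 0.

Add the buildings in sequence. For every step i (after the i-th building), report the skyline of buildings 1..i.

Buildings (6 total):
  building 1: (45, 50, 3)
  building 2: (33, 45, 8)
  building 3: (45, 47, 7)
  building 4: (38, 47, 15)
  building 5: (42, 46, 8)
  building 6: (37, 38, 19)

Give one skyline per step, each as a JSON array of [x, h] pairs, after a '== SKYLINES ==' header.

== SKYLINES ==
[[45,3],[50,0]]
[[33,8],[45,3],[50,0]]
[[33,8],[45,7],[47,3],[50,0]]
[[33,8],[38,15],[47,3],[50,0]]
[[33,8],[38,15],[47,3],[50,0]]
[[33,8],[37,19],[38,15],[47,3],[50,0]]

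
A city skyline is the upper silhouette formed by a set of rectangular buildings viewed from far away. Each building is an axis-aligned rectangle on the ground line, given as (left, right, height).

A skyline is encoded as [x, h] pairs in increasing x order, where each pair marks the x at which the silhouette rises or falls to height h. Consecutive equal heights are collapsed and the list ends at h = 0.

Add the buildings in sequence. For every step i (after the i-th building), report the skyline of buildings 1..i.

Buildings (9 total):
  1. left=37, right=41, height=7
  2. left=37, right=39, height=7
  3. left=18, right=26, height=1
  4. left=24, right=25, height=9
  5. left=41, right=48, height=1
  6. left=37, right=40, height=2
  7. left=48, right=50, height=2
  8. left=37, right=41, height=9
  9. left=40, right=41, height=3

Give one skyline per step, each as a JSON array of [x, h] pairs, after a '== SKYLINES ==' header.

== SKYLINES ==
[[37,7],[41,0]]
[[37,7],[41,0]]
[[18,1],[26,0],[37,7],[41,0]]
[[18,1],[24,9],[25,1],[26,0],[37,7],[41,0]]
[[18,1],[24,9],[25,1],[26,0],[37,7],[41,1],[48,0]]
[[18,1],[24,9],[25,1],[26,0],[37,7],[41,1],[48,0]]
[[18,1],[24,9],[25,1],[26,0],[37,7],[41,1],[48,2],[50,0]]
[[18,1],[24,9],[25,1],[26,0],[37,9],[41,1],[48,2],[50,0]]
[[18,1],[24,9],[25,1],[26,0],[37,9],[41,1],[48,2],[50,0]]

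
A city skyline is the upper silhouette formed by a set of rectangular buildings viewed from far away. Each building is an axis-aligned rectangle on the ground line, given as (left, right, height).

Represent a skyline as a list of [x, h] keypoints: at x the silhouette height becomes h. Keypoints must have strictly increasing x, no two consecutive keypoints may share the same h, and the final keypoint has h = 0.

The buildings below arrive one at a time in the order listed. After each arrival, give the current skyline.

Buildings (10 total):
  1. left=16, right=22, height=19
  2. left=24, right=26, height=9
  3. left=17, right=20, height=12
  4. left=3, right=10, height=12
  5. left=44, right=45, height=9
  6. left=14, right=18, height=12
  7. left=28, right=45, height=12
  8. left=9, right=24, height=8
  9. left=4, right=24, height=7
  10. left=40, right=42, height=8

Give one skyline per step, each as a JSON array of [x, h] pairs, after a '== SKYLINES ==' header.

== SKYLINES ==
[[16,19],[22,0]]
[[16,19],[22,0],[24,9],[26,0]]
[[16,19],[22,0],[24,9],[26,0]]
[[3,12],[10,0],[16,19],[22,0],[24,9],[26,0]]
[[3,12],[10,0],[16,19],[22,0],[24,9],[26,0],[44,9],[45,0]]
[[3,12],[10,0],[14,12],[16,19],[22,0],[24,9],[26,0],[44,9],[45,0]]
[[3,12],[10,0],[14,12],[16,19],[22,0],[24,9],[26,0],[28,12],[45,0]]
[[3,12],[10,8],[14,12],[16,19],[22,8],[24,9],[26,0],[28,12],[45,0]]
[[3,12],[10,8],[14,12],[16,19],[22,8],[24,9],[26,0],[28,12],[45,0]]
[[3,12],[10,8],[14,12],[16,19],[22,8],[24,9],[26,0],[28,12],[45,0]]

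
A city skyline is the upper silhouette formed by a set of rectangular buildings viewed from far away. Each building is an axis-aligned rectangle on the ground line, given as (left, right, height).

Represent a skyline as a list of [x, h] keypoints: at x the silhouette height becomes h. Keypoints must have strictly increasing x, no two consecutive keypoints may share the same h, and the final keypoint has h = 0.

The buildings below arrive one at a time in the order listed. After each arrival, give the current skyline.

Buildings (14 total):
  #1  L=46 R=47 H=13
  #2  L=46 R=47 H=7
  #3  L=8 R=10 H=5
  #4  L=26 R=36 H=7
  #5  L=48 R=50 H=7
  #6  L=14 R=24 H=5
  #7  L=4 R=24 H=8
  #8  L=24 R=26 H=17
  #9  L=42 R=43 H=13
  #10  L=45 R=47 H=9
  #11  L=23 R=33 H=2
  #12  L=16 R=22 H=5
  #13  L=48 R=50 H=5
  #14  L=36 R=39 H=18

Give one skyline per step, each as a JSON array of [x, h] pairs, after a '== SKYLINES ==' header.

== SKYLINES ==
[[46,13],[47,0]]
[[46,13],[47,0]]
[[8,5],[10,0],[46,13],[47,0]]
[[8,5],[10,0],[26,7],[36,0],[46,13],[47,0]]
[[8,5],[10,0],[26,7],[36,0],[46,13],[47,0],[48,7],[50,0]]
[[8,5],[10,0],[14,5],[24,0],[26,7],[36,0],[46,13],[47,0],[48,7],[50,0]]
[[4,8],[24,0],[26,7],[36,0],[46,13],[47,0],[48,7],[50,0]]
[[4,8],[24,17],[26,7],[36,0],[46,13],[47,0],[48,7],[50,0]]
[[4,8],[24,17],[26,7],[36,0],[42,13],[43,0],[46,13],[47,0],[48,7],[50,0]]
[[4,8],[24,17],[26,7],[36,0],[42,13],[43,0],[45,9],[46,13],[47,0],[48,7],[50,0]]
[[4,8],[24,17],[26,7],[36,0],[42,13],[43,0],[45,9],[46,13],[47,0],[48,7],[50,0]]
[[4,8],[24,17],[26,7],[36,0],[42,13],[43,0],[45,9],[46,13],[47,0],[48,7],[50,0]]
[[4,8],[24,17],[26,7],[36,0],[42,13],[43,0],[45,9],[46,13],[47,0],[48,7],[50,0]]
[[4,8],[24,17],[26,7],[36,18],[39,0],[42,13],[43,0],[45,9],[46,13],[47,0],[48,7],[50,0]]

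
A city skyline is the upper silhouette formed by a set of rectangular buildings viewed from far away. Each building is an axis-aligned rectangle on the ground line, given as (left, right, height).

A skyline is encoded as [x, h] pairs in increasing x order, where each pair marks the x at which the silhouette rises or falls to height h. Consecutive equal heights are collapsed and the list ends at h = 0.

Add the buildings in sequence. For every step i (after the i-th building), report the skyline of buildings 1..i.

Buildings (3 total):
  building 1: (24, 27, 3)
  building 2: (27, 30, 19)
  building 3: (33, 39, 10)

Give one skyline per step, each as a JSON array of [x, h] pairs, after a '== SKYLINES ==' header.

== SKYLINES ==
[[24,3],[27,0]]
[[24,3],[27,19],[30,0]]
[[24,3],[27,19],[30,0],[33,10],[39,0]]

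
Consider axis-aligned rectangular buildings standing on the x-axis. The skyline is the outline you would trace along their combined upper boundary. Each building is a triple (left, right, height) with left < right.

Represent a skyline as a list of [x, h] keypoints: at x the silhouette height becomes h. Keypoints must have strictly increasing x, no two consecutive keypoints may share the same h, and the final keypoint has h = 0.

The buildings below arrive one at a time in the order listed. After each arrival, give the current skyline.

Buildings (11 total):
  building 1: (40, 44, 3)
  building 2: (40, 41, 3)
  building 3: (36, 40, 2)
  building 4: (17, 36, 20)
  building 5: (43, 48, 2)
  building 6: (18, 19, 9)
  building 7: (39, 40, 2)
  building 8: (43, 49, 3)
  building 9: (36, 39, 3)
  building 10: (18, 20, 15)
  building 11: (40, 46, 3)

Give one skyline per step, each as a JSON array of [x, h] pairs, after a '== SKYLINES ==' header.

== SKYLINES ==
[[40,3],[44,0]]
[[40,3],[44,0]]
[[36,2],[40,3],[44,0]]
[[17,20],[36,2],[40,3],[44,0]]
[[17,20],[36,2],[40,3],[44,2],[48,0]]
[[17,20],[36,2],[40,3],[44,2],[48,0]]
[[17,20],[36,2],[40,3],[44,2],[48,0]]
[[17,20],[36,2],[40,3],[49,0]]
[[17,20],[36,3],[39,2],[40,3],[49,0]]
[[17,20],[36,3],[39,2],[40,3],[49,0]]
[[17,20],[36,3],[39,2],[40,3],[49,0]]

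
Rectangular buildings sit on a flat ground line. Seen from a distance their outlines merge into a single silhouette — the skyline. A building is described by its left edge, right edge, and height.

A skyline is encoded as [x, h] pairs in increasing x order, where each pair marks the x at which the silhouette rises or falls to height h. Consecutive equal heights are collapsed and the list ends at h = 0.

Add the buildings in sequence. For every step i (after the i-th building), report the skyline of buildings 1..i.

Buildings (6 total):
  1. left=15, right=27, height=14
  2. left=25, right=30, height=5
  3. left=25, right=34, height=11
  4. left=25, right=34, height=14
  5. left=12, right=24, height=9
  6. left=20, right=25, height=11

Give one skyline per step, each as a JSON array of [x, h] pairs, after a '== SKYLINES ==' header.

== SKYLINES ==
[[15,14],[27,0]]
[[15,14],[27,5],[30,0]]
[[15,14],[27,11],[34,0]]
[[15,14],[34,0]]
[[12,9],[15,14],[34,0]]
[[12,9],[15,14],[34,0]]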